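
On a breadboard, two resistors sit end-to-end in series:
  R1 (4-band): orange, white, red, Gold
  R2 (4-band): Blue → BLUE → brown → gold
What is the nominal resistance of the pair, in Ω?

R1: orange, white → 39; red ×10^2 → 3900 Ω.
R2: blue, blue → 66; brown ×10 → 660 Ω.
Series: 3900 + 660 = 4560 Ω.

4560 Ω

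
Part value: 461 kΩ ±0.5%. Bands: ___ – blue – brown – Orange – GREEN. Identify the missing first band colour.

461000 Ω = 461 × 10^3.
The first band gives digit 4 of the significand, and 4 is yellow.

yellow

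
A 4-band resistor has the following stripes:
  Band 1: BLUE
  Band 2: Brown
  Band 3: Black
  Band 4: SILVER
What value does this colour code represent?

Blue → 6 (first significant figure)
Brown → 1 (second significant figure)
Black → ×1 multiplier
61 × 1 = 61 Ω

61 Ω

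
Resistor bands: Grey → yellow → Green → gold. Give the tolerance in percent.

The last band, gold, is the tolerance band.
Gold corresponds to ±5%.

±5%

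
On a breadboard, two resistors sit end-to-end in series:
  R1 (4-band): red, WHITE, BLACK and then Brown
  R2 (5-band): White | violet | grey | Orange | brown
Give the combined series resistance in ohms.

R1: red, white → 29; black ×1 → 29 Ω.
R2: white, violet, grey → 978; orange ×10^3 → 978000 Ω.
Series: 29 + 978000 = 978029 Ω.

978029 Ω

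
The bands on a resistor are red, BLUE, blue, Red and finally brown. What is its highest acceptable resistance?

26866 Ω

Red → 2 (first significant figure)
Blue → 6 (second significant figure)
Blue → 6 (third significant figure)
Red → ×10^2 multiplier
Brown → ±1% tolerance
266 × 100 = 26600 Ω
Highest = 26600 × (1 + 1/100) = 26866 Ω.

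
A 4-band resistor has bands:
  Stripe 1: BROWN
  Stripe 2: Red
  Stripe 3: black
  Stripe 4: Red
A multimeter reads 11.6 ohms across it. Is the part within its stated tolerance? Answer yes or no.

Brown → 1 (first significant figure)
Red → 2 (second significant figure)
Black → ×1 multiplier
Red → ±2% tolerance
12 × 1 = 12 Ω
Allowed range: 11.76 Ω to 12.24 Ω.
11.6 ohms lies outside that range.

no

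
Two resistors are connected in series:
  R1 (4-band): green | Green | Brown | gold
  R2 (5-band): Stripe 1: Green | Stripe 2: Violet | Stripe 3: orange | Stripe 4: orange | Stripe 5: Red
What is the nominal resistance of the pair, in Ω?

R1: green, green → 55; brown ×10 → 550 Ω.
R2: green, violet, orange → 573; orange ×10^3 → 573000 Ω.
Series: 550 + 573000 = 573550 Ω.

573550 Ω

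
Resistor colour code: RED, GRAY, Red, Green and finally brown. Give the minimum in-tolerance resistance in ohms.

27918000 Ω

Red → 2 (first significant figure)
Grey → 8 (second significant figure)
Red → 2 (third significant figure)
Green → ×10^5 multiplier
Brown → ±1% tolerance
282 × 100000 = 28200000 Ω
Minimum = 28200000 × (1 − 1/100) = 27918000 Ω.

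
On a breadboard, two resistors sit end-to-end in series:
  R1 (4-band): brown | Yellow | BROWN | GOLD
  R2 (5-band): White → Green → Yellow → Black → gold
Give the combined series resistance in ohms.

R1: brown, yellow → 14; brown ×10 → 140 Ω.
R2: white, green, yellow → 954; black ×1 → 954 Ω.
Series: 140 + 954 = 1094 Ω.

1094 Ω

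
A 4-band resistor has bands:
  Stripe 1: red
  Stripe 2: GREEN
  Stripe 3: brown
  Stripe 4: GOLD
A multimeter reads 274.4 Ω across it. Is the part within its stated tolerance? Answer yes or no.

no

Red → 2 (first significant figure)
Green → 5 (second significant figure)
Brown → ×10 multiplier
Gold → ±5% tolerance
25 × 10 = 250 Ω
Allowed range: 237.5 Ω to 262.5 Ω.
274.4 Ω lies outside that range.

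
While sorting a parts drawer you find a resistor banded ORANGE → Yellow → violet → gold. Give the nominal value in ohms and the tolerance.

340000000 Ω ±5%

Orange → 3 (first significant figure)
Yellow → 4 (second significant figure)
Violet → ×10^7 multiplier
Gold → ±5% tolerance
34 × 10000000 = 340000000 Ω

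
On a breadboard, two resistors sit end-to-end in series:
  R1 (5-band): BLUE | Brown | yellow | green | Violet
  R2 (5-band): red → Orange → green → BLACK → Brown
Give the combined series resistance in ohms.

R1: blue, brown, yellow → 614; green ×10^5 → 61400000 Ω.
R2: red, orange, green → 235; black ×1 → 235 Ω.
Series: 61400000 + 235 = 61400235 Ω.

61400235 Ω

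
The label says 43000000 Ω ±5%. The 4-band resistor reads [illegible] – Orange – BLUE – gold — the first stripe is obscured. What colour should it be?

yellow

43000000 Ω = 43 × 10^6.
The first band gives digit 4 of the significand, and 4 is yellow.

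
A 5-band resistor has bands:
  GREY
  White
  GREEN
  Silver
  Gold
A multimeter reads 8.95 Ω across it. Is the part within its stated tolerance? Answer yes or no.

yes

Grey → 8 (first significant figure)
White → 9 (second significant figure)
Green → 5 (third significant figure)
Silver → ×0.01 multiplier
Gold → ±5% tolerance
895 × 0.01 = 8.95 Ω
Allowed range: 8.5025 Ω to 9.3975 Ω.
8.95 Ω lies inside that range.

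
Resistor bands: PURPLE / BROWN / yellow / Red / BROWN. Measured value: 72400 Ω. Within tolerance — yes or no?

no

Violet → 7 (first significant figure)
Brown → 1 (second significant figure)
Yellow → 4 (third significant figure)
Red → ×10^2 multiplier
Brown → ±1% tolerance
714 × 100 = 71400 Ω
Allowed range: 70686 Ω to 72114 Ω.
72400 Ω lies outside that range.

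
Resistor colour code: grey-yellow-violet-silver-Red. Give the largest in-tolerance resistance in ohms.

Grey → 8 (first significant figure)
Yellow → 4 (second significant figure)
Violet → 7 (third significant figure)
Silver → ×0.01 multiplier
Red → ±2% tolerance
847 × 0.01 = 8.47 Ω
Largest = 8.47 × (1 + 2/100) = 8.6394 Ω.

8.6394 Ω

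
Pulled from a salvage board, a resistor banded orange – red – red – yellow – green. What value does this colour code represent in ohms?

3220000 Ω

Orange → 3 (first significant figure)
Red → 2 (second significant figure)
Red → 2 (third significant figure)
Yellow → ×10^4 multiplier
322 × 10000 = 3220000 Ω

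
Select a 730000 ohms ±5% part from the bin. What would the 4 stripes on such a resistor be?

730000 Ω = 73 × 10^4.
7 → violet
3 → orange
Multiplier 10^4 → yellow.
±5% tolerance → gold.

violet, orange, yellow, gold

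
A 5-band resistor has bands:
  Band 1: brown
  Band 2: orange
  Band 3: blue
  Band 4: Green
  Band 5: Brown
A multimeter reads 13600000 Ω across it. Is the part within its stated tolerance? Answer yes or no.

Brown → 1 (first significant figure)
Orange → 3 (second significant figure)
Blue → 6 (third significant figure)
Green → ×10^5 multiplier
Brown → ±1% tolerance
136 × 100000 = 13600000 Ω
Allowed range: 13464000 Ω to 13736000 Ω.
13600000 Ω lies inside that range.

yes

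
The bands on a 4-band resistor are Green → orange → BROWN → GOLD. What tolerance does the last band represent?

The last band, gold, is the tolerance band.
Gold corresponds to ±5%.

±5%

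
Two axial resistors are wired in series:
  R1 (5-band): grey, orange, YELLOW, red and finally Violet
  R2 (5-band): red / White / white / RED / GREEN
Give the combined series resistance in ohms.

113300 Ω

R1: grey, orange, yellow → 834; red ×10^2 → 83400 Ω.
R2: red, white, white → 299; red ×10^2 → 29900 Ω.
Series: 83400 + 29900 = 113300 Ω.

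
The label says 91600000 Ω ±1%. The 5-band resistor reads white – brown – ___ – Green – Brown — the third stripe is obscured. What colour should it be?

blue

91600000 Ω = 916 × 10^5.
The third band gives digit 6 of the significand, and 6 is blue.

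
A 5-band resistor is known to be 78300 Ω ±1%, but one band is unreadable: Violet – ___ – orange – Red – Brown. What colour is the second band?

78300 Ω = 783 × 10^2.
The second band gives digit 8 of the significand, and 8 is grey.

grey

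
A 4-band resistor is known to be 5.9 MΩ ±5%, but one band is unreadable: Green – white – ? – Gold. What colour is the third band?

green

5900000 Ω = 59 × 10^5.
The third band is the multiplier, 10^5, which is green.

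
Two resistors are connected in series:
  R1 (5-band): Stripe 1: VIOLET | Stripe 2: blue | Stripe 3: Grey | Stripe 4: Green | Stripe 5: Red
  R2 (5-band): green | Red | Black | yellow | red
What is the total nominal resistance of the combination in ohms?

82000000 Ω

R1: violet, blue, grey → 768; green ×10^5 → 76800000 Ω.
R2: green, red, black → 520; yellow ×10^4 → 5200000 Ω.
Series: 76800000 + 5200000 = 82000000 Ω.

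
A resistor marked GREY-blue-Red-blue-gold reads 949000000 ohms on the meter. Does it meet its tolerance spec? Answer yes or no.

no

Grey → 8 (first significant figure)
Blue → 6 (second significant figure)
Red → 2 (third significant figure)
Blue → ×10^6 multiplier
Gold → ±5% tolerance
862 × 1000000 = 862000000 Ω
Allowed range: 818900000 Ω to 905100000 Ω.
949000000 ohms lies outside that range.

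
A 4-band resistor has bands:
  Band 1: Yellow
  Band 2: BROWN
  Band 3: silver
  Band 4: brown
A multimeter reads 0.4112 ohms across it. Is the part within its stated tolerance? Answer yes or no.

yes

Yellow → 4 (first significant figure)
Brown → 1 (second significant figure)
Silver → ×0.01 multiplier
Brown → ±1% tolerance
41 × 0.01 = 0.41 Ω
Allowed range: 0.4059 Ω to 0.4141 Ω.
0.4112 ohms lies inside that range.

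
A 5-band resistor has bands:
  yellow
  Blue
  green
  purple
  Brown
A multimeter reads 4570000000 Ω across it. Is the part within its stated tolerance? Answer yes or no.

no

Yellow → 4 (first significant figure)
Blue → 6 (second significant figure)
Green → 5 (third significant figure)
Violet → ×10^7 multiplier
Brown → ±1% tolerance
465 × 10000000 = 4650000000 Ω
Allowed range: 4603500000 Ω to 4696500000 Ω.
4570000000 Ω lies outside that range.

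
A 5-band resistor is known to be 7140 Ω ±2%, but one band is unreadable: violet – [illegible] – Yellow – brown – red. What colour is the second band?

brown

7140 Ω = 714 × 10^1.
The second band gives digit 1 of the significand, and 1 is brown.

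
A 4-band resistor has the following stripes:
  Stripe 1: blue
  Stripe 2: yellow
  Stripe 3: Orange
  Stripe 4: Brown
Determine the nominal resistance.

Blue → 6 (first significant figure)
Yellow → 4 (second significant figure)
Orange → ×10^3 multiplier
64 × 1000 = 64000 Ω

64000 Ω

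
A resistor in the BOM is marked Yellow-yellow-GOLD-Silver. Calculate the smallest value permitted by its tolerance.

Yellow → 4 (first significant figure)
Yellow → 4 (second significant figure)
Gold → ×0.1 multiplier
Silver → ±10% tolerance
44 × 0.1 = 4.4 Ω
Smallest = 4.4 × (1 − 10/100) = 3.96 Ω.

3.96 Ω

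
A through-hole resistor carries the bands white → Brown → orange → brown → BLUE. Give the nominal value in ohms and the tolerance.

White → 9 (first significant figure)
Brown → 1 (second significant figure)
Orange → 3 (third significant figure)
Brown → ×10 multiplier
Blue → ±0.25% tolerance
913 × 10 = 9130 Ω

9130 Ω ±0.25%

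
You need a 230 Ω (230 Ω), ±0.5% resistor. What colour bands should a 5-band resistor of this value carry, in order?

230 Ω = 230 × 10^0.
2 → red
3 → orange
0 → black
Multiplier 10^0 → black.
±0.5% tolerance → green.

red, orange, black, black, green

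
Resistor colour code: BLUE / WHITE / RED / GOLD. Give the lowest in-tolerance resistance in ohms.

Blue → 6 (first significant figure)
White → 9 (second significant figure)
Red → ×10^2 multiplier
Gold → ±5% tolerance
69 × 100 = 6900 Ω
Lowest = 6900 × (1 − 5/100) = 6555 Ω.

6555 Ω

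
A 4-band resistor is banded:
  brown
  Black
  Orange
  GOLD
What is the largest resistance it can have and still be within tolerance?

Brown → 1 (first significant figure)
Black → 0 (second significant figure)
Orange → ×10^3 multiplier
Gold → ±5% tolerance
10 × 1000 = 10000 Ω
Largest = 10000 × (1 + 5/100) = 10500 Ω.

10500 Ω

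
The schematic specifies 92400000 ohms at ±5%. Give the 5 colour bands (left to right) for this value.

white, red, yellow, green, gold

92400000 Ω = 924 × 10^5.
9 → white
2 → red
4 → yellow
Multiplier 10^5 → green.
±5% tolerance → gold.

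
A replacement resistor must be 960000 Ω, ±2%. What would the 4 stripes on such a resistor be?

white, blue, yellow, red

960000 Ω = 96 × 10^4.
9 → white
6 → blue
Multiplier 10^4 → yellow.
±2% tolerance → red.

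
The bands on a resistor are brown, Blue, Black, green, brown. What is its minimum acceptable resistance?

Brown → 1 (first significant figure)
Blue → 6 (second significant figure)
Black → 0 (third significant figure)
Green → ×10^5 multiplier
Brown → ±1% tolerance
160 × 100000 = 16000000 Ω
Minimum = 16000000 × (1 − 1/100) = 15840000 Ω.

15840000 Ω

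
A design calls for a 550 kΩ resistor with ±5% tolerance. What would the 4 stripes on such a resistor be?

green, green, yellow, gold

550000 Ω = 55 × 10^4.
5 → green
5 → green
Multiplier 10^4 → yellow.
±5% tolerance → gold.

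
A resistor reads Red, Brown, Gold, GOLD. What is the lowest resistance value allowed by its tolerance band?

1.995 Ω

Red → 2 (first significant figure)
Brown → 1 (second significant figure)
Gold → ×0.1 multiplier
Gold → ±5% tolerance
21 × 0.1 = 2.1 Ω
Lowest = 2.1 × (1 − 5/100) = 1.995 Ω.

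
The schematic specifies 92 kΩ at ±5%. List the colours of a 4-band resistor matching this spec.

white, red, orange, gold

92000 Ω = 92 × 10^3.
9 → white
2 → red
Multiplier 10^3 → orange.
±5% tolerance → gold.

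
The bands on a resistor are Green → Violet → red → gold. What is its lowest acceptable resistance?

Green → 5 (first significant figure)
Violet → 7 (second significant figure)
Red → ×10^2 multiplier
Gold → ±5% tolerance
57 × 100 = 5700 Ω
Lowest = 5700 × (1 − 5/100) = 5415 Ω.

5415 Ω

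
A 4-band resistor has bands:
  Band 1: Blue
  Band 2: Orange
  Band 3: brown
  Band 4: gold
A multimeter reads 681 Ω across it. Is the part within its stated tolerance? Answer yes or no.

no

Blue → 6 (first significant figure)
Orange → 3 (second significant figure)
Brown → ×10 multiplier
Gold → ±5% tolerance
63 × 10 = 630 Ω
Allowed range: 598.5 Ω to 661.5 Ω.
681 Ω lies outside that range.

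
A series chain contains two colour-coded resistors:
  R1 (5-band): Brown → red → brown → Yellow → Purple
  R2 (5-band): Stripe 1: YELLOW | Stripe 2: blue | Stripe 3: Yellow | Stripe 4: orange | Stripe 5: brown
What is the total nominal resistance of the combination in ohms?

1674000 Ω

R1: brown, red, brown → 121; yellow ×10^4 → 1210000 Ω.
R2: yellow, blue, yellow → 464; orange ×10^3 → 464000 Ω.
Series: 1210000 + 464000 = 1674000 Ω.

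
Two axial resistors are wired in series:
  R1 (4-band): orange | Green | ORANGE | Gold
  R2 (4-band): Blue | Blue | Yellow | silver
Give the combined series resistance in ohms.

R1: orange, green → 35; orange ×10^3 → 35000 Ω.
R2: blue, blue → 66; yellow ×10^4 → 660000 Ω.
Series: 35000 + 660000 = 695000 Ω.

695000 Ω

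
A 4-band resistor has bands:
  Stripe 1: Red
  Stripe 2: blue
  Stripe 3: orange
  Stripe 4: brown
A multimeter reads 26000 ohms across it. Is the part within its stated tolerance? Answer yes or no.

Red → 2 (first significant figure)
Blue → 6 (second significant figure)
Orange → ×10^3 multiplier
Brown → ±1% tolerance
26 × 1000 = 26000 Ω
Allowed range: 25740 Ω to 26260 Ω.
26000 ohms lies inside that range.

yes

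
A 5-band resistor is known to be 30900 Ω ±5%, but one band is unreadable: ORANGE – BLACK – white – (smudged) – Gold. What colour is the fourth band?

30900 Ω = 309 × 10^2.
The fourth band is the multiplier, 10^2, which is red.

red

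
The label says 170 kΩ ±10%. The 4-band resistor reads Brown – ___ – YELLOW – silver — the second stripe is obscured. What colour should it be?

170000 Ω = 17 × 10^4.
The second band gives digit 7 of the significand, and 7 is violet.

violet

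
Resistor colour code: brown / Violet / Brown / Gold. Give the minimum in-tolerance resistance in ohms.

Brown → 1 (first significant figure)
Violet → 7 (second significant figure)
Brown → ×10 multiplier
Gold → ±5% tolerance
17 × 10 = 170 Ω
Minimum = 170 × (1 − 5/100) = 161.5 Ω.

161.5 Ω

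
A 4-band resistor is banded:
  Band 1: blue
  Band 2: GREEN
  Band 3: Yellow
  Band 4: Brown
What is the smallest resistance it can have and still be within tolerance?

Blue → 6 (first significant figure)
Green → 5 (second significant figure)
Yellow → ×10^4 multiplier
Brown → ±1% tolerance
65 × 10000 = 650000 Ω
Smallest = 650000 × (1 − 1/100) = 643500 Ω.

643500 Ω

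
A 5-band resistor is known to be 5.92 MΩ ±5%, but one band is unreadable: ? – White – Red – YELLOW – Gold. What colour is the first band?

5920000 Ω = 592 × 10^4.
The first band gives digit 5 of the significand, and 5 is green.

green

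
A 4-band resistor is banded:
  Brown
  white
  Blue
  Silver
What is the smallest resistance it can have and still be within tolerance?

17100000 Ω

Brown → 1 (first significant figure)
White → 9 (second significant figure)
Blue → ×10^6 multiplier
Silver → ±10% tolerance
19 × 1000000 = 19000000 Ω
Smallest = 19000000 × (1 − 10/100) = 17100000 Ω.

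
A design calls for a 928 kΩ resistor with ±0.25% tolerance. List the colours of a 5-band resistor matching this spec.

928000 Ω = 928 × 10^3.
9 → white
2 → red
8 → grey
Multiplier 10^3 → orange.
±0.25% tolerance → blue.

white, red, grey, orange, blue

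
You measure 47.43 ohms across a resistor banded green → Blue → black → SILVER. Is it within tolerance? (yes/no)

no

Green → 5 (first significant figure)
Blue → 6 (second significant figure)
Black → ×1 multiplier
Silver → ±10% tolerance
56 × 1 = 56 Ω
Allowed range: 50.4 Ω to 61.6 Ω.
47.43 ohms lies outside that range.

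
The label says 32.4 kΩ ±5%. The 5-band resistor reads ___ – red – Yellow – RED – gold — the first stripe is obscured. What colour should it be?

32400 Ω = 324 × 10^2.
The first band gives digit 3 of the significand, and 3 is orange.

orange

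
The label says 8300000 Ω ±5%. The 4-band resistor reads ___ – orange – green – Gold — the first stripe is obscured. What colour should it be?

8300000 Ω = 83 × 10^5.
The first band gives digit 8 of the significand, and 8 is grey.

grey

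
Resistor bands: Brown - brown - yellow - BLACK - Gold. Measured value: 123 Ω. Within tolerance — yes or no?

no

Brown → 1 (first significant figure)
Brown → 1 (second significant figure)
Yellow → 4 (third significant figure)
Black → ×1 multiplier
Gold → ±5% tolerance
114 × 1 = 114 Ω
Allowed range: 108.3 Ω to 119.7 Ω.
123 Ω lies outside that range.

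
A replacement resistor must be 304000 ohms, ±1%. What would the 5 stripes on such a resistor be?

orange, black, yellow, orange, brown

304000 Ω = 304 × 10^3.
3 → orange
0 → black
4 → yellow
Multiplier 10^3 → orange.
±1% tolerance → brown.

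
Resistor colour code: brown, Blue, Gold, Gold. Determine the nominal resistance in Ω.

Brown → 1 (first significant figure)
Blue → 6 (second significant figure)
Gold → ×0.1 multiplier
16 × 0.1 = 1.6 Ω

1.6 Ω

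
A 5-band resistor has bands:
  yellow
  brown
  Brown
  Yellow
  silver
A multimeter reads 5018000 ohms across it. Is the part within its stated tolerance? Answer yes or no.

Yellow → 4 (first significant figure)
Brown → 1 (second significant figure)
Brown → 1 (third significant figure)
Yellow → ×10^4 multiplier
Silver → ±10% tolerance
411 × 10000 = 4110000 Ω
Allowed range: 3699000 Ω to 4521000 Ω.
5018000 ohms lies outside that range.

no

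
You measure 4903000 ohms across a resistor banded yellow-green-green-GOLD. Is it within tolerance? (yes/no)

no

Yellow → 4 (first significant figure)
Green → 5 (second significant figure)
Green → ×10^5 multiplier
Gold → ±5% tolerance
45 × 100000 = 4500000 Ω
Allowed range: 4275000 Ω to 4725000 Ω.
4903000 ohms lies outside that range.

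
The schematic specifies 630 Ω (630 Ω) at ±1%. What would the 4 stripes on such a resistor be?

630 Ω = 63 × 10^1.
6 → blue
3 → orange
Multiplier 10^1 → brown.
±1% tolerance → brown.

blue, orange, brown, brown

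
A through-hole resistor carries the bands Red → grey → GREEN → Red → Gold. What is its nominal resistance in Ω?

Red → 2 (first significant figure)
Grey → 8 (second significant figure)
Green → 5 (third significant figure)
Red → ×10^2 multiplier
285 × 100 = 28500 Ω

28500 Ω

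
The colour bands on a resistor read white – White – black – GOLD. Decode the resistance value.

99 Ω

White → 9 (first significant figure)
White → 9 (second significant figure)
Black → ×1 multiplier
99 × 1 = 99 Ω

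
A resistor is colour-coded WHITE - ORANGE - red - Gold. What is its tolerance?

±5%

The last band, gold, is the tolerance band.
Gold corresponds to ±5%.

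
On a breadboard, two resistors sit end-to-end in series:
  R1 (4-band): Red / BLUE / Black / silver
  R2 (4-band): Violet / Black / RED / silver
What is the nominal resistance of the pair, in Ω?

R1: red, blue → 26; black ×1 → 26 Ω.
R2: violet, black → 70; red ×10^2 → 7000 Ω.
Series: 26 + 7000 = 7026 Ω.

7026 Ω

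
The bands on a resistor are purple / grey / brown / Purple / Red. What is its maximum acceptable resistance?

Violet → 7 (first significant figure)
Grey → 8 (second significant figure)
Brown → 1 (third significant figure)
Violet → ×10^7 multiplier
Red → ±2% tolerance
781 × 10000000 = 7810000000 Ω
Maximum = 7810000000 × (1 + 2/100) = 7966200000 Ω.

7966200000 Ω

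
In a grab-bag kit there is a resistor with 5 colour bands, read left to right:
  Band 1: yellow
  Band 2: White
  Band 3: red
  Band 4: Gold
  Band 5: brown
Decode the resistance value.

49.2 Ω

Yellow → 4 (first significant figure)
White → 9 (second significant figure)
Red → 2 (third significant figure)
Gold → ×0.1 multiplier
492 × 0.1 = 49.2 Ω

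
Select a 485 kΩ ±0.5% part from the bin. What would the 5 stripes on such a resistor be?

485000 Ω = 485 × 10^3.
4 → yellow
8 → grey
5 → green
Multiplier 10^3 → orange.
±0.5% tolerance → green.

yellow, grey, green, orange, green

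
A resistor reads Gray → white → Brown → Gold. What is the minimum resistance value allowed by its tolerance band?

845.5 Ω

Grey → 8 (first significant figure)
White → 9 (second significant figure)
Brown → ×10 multiplier
Gold → ±5% tolerance
89 × 10 = 890 Ω
Minimum = 890 × (1 − 5/100) = 845.5 Ω.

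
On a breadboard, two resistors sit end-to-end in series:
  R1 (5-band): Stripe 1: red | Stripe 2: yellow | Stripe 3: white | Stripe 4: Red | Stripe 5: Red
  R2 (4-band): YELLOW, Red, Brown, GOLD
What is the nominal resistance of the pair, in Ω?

R1: red, yellow, white → 249; red ×10^2 → 24900 Ω.
R2: yellow, red → 42; brown ×10 → 420 Ω.
Series: 24900 + 420 = 25320 Ω.

25320 Ω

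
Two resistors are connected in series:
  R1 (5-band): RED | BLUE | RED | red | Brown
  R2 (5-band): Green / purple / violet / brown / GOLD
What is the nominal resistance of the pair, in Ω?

31970 Ω

R1: red, blue, red → 262; red ×10^2 → 26200 Ω.
R2: green, violet, violet → 577; brown ×10 → 5770 Ω.
Series: 26200 + 5770 = 31970 Ω.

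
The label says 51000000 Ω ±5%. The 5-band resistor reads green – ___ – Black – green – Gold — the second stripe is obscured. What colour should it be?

51000000 Ω = 510 × 10^5.
The second band gives digit 1 of the significand, and 1 is brown.

brown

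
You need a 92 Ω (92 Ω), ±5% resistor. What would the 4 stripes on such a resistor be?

92 Ω = 92 × 10^0.
9 → white
2 → red
Multiplier 10^0 → black.
±5% tolerance → gold.

white, red, black, gold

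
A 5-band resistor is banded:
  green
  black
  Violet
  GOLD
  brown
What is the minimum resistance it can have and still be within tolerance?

Green → 5 (first significant figure)
Black → 0 (second significant figure)
Violet → 7 (third significant figure)
Gold → ×0.1 multiplier
Brown → ±1% tolerance
507 × 0.1 = 50.7 Ω
Minimum = 50.7 × (1 − 1/100) = 50.193 Ω.

50.193 Ω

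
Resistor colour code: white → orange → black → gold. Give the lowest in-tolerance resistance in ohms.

88.35 Ω

White → 9 (first significant figure)
Orange → 3 (second significant figure)
Black → ×1 multiplier
Gold → ±5% tolerance
93 × 1 = 93 Ω
Lowest = 93 × (1 − 5/100) = 88.35 Ω.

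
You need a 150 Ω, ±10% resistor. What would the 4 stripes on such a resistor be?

brown, green, brown, silver

150 Ω = 15 × 10^1.
1 → brown
5 → green
Multiplier 10^1 → brown.
±10% tolerance → silver.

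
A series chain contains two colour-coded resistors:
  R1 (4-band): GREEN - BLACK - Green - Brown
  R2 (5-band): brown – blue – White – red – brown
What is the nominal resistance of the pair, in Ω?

R1: green, black → 50; green ×10^5 → 5000000 Ω.
R2: brown, blue, white → 169; red ×10^2 → 16900 Ω.
Series: 5000000 + 16900 = 5016900 Ω.

5016900 Ω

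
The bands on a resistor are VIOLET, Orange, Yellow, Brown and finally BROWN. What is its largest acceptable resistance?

Violet → 7 (first significant figure)
Orange → 3 (second significant figure)
Yellow → 4 (third significant figure)
Brown → ×10 multiplier
Brown → ±1% tolerance
734 × 10 = 7340 Ω
Largest = 7340 × (1 + 1/100) = 7413.4 Ω.

7413.4 Ω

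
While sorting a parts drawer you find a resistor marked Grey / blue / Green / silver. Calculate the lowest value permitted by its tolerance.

Grey → 8 (first significant figure)
Blue → 6 (second significant figure)
Green → ×10^5 multiplier
Silver → ±10% tolerance
86 × 100000 = 8600000 Ω
Lowest = 8600000 × (1 − 10/100) = 7740000 Ω.

7740000 Ω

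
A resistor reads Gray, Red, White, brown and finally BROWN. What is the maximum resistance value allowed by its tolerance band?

8372.9 Ω

Grey → 8 (first significant figure)
Red → 2 (second significant figure)
White → 9 (third significant figure)
Brown → ×10 multiplier
Brown → ±1% tolerance
829 × 10 = 8290 Ω
Maximum = 8290 × (1 + 1/100) = 8372.9 Ω.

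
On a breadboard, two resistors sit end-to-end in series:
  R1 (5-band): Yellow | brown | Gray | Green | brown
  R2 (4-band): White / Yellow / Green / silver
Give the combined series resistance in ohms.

51200000 Ω

R1: yellow, brown, grey → 418; green ×10^5 → 41800000 Ω.
R2: white, yellow → 94; green ×10^5 → 9400000 Ω.
Series: 41800000 + 9400000 = 51200000 Ω.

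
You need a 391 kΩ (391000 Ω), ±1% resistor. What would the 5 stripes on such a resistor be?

orange, white, brown, orange, brown

391000 Ω = 391 × 10^3.
3 → orange
9 → white
1 → brown
Multiplier 10^3 → orange.
±1% tolerance → brown.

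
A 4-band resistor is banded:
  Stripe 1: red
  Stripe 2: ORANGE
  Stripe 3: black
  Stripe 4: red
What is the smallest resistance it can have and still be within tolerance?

Red → 2 (first significant figure)
Orange → 3 (second significant figure)
Black → ×1 multiplier
Red → ±2% tolerance
23 × 1 = 23 Ω
Smallest = 23 × (1 − 2/100) = 22.54 Ω.

22.54 Ω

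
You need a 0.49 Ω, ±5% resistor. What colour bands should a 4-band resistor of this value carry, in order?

yellow, white, silver, gold

0.49 Ω = 49 × 10^-2.
4 → yellow
9 → white
Multiplier 10^-2 → silver.
±5% tolerance → gold.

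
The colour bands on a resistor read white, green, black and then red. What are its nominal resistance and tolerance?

White → 9 (first significant figure)
Green → 5 (second significant figure)
Black → ×1 multiplier
Red → ±2% tolerance
95 × 1 = 95 Ω

95 Ω ±2%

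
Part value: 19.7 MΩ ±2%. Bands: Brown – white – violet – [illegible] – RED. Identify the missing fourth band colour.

19700000 Ω = 197 × 10^5.
The fourth band is the multiplier, 10^5, which is green.

green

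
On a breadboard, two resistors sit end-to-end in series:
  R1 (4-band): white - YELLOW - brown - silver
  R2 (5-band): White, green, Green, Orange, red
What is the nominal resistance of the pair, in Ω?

955940 Ω

R1: white, yellow → 94; brown ×10 → 940 Ω.
R2: white, green, green → 955; orange ×10^3 → 955000 Ω.
Series: 940 + 955000 = 955940 Ω.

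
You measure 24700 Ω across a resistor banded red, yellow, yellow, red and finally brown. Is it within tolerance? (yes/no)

no

Red → 2 (first significant figure)
Yellow → 4 (second significant figure)
Yellow → 4 (third significant figure)
Red → ×10^2 multiplier
Brown → ±1% tolerance
244 × 100 = 24400 Ω
Allowed range: 24156 Ω to 24644 Ω.
24700 Ω lies outside that range.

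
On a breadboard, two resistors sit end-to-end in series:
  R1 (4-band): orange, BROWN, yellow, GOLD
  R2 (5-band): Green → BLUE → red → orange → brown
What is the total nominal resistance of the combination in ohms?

872000 Ω

R1: orange, brown → 31; yellow ×10^4 → 310000 Ω.
R2: green, blue, red → 562; orange ×10^3 → 562000 Ω.
Series: 310000 + 562000 = 872000 Ω.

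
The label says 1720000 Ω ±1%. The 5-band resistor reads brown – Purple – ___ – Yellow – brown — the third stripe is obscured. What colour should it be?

1720000 Ω = 172 × 10^4.
The third band gives digit 2 of the significand, and 2 is red.

red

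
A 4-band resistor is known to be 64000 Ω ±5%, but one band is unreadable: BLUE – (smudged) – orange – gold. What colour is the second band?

yellow

64000 Ω = 64 × 10^3.
The second band gives digit 4 of the significand, and 4 is yellow.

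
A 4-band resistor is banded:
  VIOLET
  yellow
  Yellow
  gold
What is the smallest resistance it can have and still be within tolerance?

Violet → 7 (first significant figure)
Yellow → 4 (second significant figure)
Yellow → ×10^4 multiplier
Gold → ±5% tolerance
74 × 10000 = 740000 Ω
Smallest = 740000 × (1 − 5/100) = 703000 Ω.

703000 Ω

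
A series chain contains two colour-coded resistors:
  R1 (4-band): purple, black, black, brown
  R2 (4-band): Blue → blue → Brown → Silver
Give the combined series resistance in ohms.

R1: violet, black → 70; black ×1 → 70 Ω.
R2: blue, blue → 66; brown ×10 → 660 Ω.
Series: 70 + 660 = 730 Ω.

730 Ω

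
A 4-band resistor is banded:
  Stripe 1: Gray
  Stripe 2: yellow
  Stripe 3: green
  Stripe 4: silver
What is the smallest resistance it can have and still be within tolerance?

Grey → 8 (first significant figure)
Yellow → 4 (second significant figure)
Green → ×10^5 multiplier
Silver → ±10% tolerance
84 × 100000 = 8400000 Ω
Smallest = 8400000 × (1 − 10/100) = 7560000 Ω.

7560000 Ω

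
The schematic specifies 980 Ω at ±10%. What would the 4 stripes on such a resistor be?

980 Ω = 98 × 10^1.
9 → white
8 → grey
Multiplier 10^1 → brown.
±10% tolerance → silver.

white, grey, brown, silver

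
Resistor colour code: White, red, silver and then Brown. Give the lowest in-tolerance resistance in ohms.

0.9108 Ω

White → 9 (first significant figure)
Red → 2 (second significant figure)
Silver → ×0.01 multiplier
Brown → ±1% tolerance
92 × 0.01 = 0.92 Ω
Lowest = 0.92 × (1 − 1/100) = 0.9108 Ω.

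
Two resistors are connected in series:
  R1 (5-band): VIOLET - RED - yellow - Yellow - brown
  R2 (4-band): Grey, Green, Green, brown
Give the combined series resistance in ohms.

R1: violet, red, yellow → 724; yellow ×10^4 → 7240000 Ω.
R2: grey, green → 85; green ×10^5 → 8500000 Ω.
Series: 7240000 + 8500000 = 15740000 Ω.

15740000 Ω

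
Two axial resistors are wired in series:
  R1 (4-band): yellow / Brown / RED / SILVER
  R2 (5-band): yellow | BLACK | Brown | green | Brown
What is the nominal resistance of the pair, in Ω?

R1: yellow, brown → 41; red ×10^2 → 4100 Ω.
R2: yellow, black, brown → 401; green ×10^5 → 40100000 Ω.
Series: 4100 + 40100000 = 40104100 Ω.

40104100 Ω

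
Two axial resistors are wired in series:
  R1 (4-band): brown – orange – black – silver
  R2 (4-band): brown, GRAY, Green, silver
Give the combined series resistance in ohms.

1800013 Ω

R1: brown, orange → 13; black ×1 → 13 Ω.
R2: brown, grey → 18; green ×10^5 → 1800000 Ω.
Series: 13 + 1800000 = 1800013 Ω.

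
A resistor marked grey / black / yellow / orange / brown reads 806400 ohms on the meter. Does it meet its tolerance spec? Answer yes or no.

yes

Grey → 8 (first significant figure)
Black → 0 (second significant figure)
Yellow → 4 (third significant figure)
Orange → ×10^3 multiplier
Brown → ±1% tolerance
804 × 1000 = 804000 Ω
Allowed range: 795960 Ω to 812040 Ω.
806400 ohms lies inside that range.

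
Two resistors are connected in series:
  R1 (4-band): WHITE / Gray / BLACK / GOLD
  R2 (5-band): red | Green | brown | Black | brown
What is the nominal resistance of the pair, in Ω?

349 Ω

R1: white, grey → 98; black ×1 → 98 Ω.
R2: red, green, brown → 251; black ×1 → 251 Ω.
Series: 98 + 251 = 349 Ω.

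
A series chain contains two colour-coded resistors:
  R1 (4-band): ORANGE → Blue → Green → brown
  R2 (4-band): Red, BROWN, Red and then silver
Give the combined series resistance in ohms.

R1: orange, blue → 36; green ×10^5 → 3600000 Ω.
R2: red, brown → 21; red ×10^2 → 2100 Ω.
Series: 3600000 + 2100 = 3602100 Ω.

3602100 Ω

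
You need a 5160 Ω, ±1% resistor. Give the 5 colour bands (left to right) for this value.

5160 Ω = 516 × 10^1.
5 → green
1 → brown
6 → blue
Multiplier 10^1 → brown.
±1% tolerance → brown.

green, brown, blue, brown, brown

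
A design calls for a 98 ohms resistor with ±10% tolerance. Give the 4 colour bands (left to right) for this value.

white, grey, black, silver

98 Ω = 98 × 10^0.
9 → white
8 → grey
Multiplier 10^0 → black.
±10% tolerance → silver.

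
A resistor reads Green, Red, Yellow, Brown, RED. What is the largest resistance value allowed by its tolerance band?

Green → 5 (first significant figure)
Red → 2 (second significant figure)
Yellow → 4 (third significant figure)
Brown → ×10 multiplier
Red → ±2% tolerance
524 × 10 = 5240 Ω
Largest = 5240 × (1 + 2/100) = 5344.8 Ω.

5344.8 Ω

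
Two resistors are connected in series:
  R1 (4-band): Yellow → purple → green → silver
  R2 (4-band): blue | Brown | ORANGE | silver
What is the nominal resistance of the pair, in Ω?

4761000 Ω

R1: yellow, violet → 47; green ×10^5 → 4700000 Ω.
R2: blue, brown → 61; orange ×10^3 → 61000 Ω.
Series: 4700000 + 61000 = 4761000 Ω.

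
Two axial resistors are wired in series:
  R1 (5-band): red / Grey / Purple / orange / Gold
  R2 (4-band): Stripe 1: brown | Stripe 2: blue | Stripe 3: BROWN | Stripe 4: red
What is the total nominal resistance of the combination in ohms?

287160 Ω

R1: red, grey, violet → 287; orange ×10^3 → 287000 Ω.
R2: brown, blue → 16; brown ×10 → 160 Ω.
Series: 287000 + 160 = 287160 Ω.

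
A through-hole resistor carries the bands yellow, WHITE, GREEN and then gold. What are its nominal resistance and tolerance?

Yellow → 4 (first significant figure)
White → 9 (second significant figure)
Green → ×10^5 multiplier
Gold → ±5% tolerance
49 × 100000 = 4900000 Ω

4900000 Ω ±5%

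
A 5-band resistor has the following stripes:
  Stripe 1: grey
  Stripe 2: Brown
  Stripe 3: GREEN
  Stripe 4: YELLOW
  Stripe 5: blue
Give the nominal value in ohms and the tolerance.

8150000 Ω ±0.25%

Grey → 8 (first significant figure)
Brown → 1 (second significant figure)
Green → 5 (third significant figure)
Yellow → ×10^4 multiplier
Blue → ±0.25% tolerance
815 × 10000 = 8150000 Ω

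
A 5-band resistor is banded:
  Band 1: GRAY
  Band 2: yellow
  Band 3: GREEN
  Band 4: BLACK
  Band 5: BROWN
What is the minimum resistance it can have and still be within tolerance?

Grey → 8 (first significant figure)
Yellow → 4 (second significant figure)
Green → 5 (third significant figure)
Black → ×1 multiplier
Brown → ±1% tolerance
845 × 1 = 845 Ω
Minimum = 845 × (1 − 1/100) = 836.55 Ω.

836.55 Ω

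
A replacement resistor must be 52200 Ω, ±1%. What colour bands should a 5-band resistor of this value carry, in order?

52200 Ω = 522 × 10^2.
5 → green
2 → red
2 → red
Multiplier 10^2 → red.
±1% tolerance → brown.

green, red, red, red, brown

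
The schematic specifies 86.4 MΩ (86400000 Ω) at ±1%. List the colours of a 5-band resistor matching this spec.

86400000 Ω = 864 × 10^5.
8 → grey
6 → blue
4 → yellow
Multiplier 10^5 → green.
±1% tolerance → brown.

grey, blue, yellow, green, brown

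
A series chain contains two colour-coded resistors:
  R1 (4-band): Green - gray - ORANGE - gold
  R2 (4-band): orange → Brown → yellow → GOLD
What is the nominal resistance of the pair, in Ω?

368000 Ω

R1: green, grey → 58; orange ×10^3 → 58000 Ω.
R2: orange, brown → 31; yellow ×10^4 → 310000 Ω.
Series: 58000 + 310000 = 368000 Ω.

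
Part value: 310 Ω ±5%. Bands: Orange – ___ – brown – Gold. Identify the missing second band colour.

310 Ω = 31 × 10^1.
The second band gives digit 1 of the significand, and 1 is brown.

brown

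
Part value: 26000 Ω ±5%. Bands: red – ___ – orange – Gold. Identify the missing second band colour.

26000 Ω = 26 × 10^3.
The second band gives digit 6 of the significand, and 6 is blue.

blue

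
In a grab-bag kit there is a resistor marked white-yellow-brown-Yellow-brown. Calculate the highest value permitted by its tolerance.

White → 9 (first significant figure)
Yellow → 4 (second significant figure)
Brown → 1 (third significant figure)
Yellow → ×10^4 multiplier
Brown → ±1% tolerance
941 × 10000 = 9410000 Ω
Highest = 9410000 × (1 + 1/100) = 9504100 Ω.

9504100 Ω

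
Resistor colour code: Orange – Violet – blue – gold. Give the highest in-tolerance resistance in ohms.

38850000 Ω

Orange → 3 (first significant figure)
Violet → 7 (second significant figure)
Blue → ×10^6 multiplier
Gold → ±5% tolerance
37 × 1000000 = 37000000 Ω
Highest = 37000000 × (1 + 5/100) = 38850000 Ω.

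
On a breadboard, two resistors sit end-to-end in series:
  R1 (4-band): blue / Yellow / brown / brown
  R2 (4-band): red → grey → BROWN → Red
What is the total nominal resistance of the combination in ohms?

R1: blue, yellow → 64; brown ×10 → 640 Ω.
R2: red, grey → 28; brown ×10 → 280 Ω.
Series: 640 + 280 = 920 Ω.

920 Ω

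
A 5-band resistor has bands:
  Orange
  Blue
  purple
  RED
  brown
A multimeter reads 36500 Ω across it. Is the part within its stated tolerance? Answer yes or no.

yes

Orange → 3 (first significant figure)
Blue → 6 (second significant figure)
Violet → 7 (third significant figure)
Red → ×10^2 multiplier
Brown → ±1% tolerance
367 × 100 = 36700 Ω
Allowed range: 36333 Ω to 37067 Ω.
36500 Ω lies inside that range.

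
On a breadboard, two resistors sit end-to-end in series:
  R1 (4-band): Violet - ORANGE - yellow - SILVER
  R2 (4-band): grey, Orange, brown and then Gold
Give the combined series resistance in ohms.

730830 Ω

R1: violet, orange → 73; yellow ×10^4 → 730000 Ω.
R2: grey, orange → 83; brown ×10 → 830 Ω.
Series: 730000 + 830 = 730830 Ω.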